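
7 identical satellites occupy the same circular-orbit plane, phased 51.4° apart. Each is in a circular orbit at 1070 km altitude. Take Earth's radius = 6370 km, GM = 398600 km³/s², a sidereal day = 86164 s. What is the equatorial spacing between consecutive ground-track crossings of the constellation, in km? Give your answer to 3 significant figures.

Semi-major axis a = 6370 + 1070 = 7440 km. Period T = 2π√(a³/μ) = 2π√(7440³/398600) = 6386.6 s = 106.44 min.
Single-satellite node shift = (6386.6/86164) × 360° = 26.68°.
With 7 satellites evenly phased, successive equator crossings are 26.68/7 = 3.812° apart.
That is 3.812 × 111.2 = 424 km at the equator.

424 km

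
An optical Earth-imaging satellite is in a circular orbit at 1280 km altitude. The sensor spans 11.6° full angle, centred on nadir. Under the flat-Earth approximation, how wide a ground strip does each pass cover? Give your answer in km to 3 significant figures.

Half-angle = 11.6°/2 = 5.8°.
Swath width ≈ 2h·tan(θ/2) = 2 × 1280 × tan(5.8°) = 260.0 km.

260 km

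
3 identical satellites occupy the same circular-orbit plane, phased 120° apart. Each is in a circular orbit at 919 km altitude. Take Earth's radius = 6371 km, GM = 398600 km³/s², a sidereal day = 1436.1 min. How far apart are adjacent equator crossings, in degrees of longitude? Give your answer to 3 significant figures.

8.63°

Semi-major axis a = 6371 + 919 = 7290 km. Period T = 2π√(a³/μ) = 2π√(7290³/398600) = 6194.4 s = 103.24 min.
Single-satellite node shift = (6194.4/86166) × 360° = 25.88°.
With 3 satellites evenly phased, successive equator crossings are 25.88/3 = 8.627° apart.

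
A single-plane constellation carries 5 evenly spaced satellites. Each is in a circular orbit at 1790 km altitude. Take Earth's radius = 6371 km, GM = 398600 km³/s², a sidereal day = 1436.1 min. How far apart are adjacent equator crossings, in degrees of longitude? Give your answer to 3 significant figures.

6.13°

Semi-major axis a = 6371 + 1790 = 8161 km. Period T = 2π√(a³/μ) = 2π√(8161³/398600) = 7337.1 s = 122.29 min.
Single-satellite node shift = (7337.1/86166) × 360° = 30.65°.
With 5 satellites evenly phased, successive equator crossings are 30.65/5 = 6.131° apart.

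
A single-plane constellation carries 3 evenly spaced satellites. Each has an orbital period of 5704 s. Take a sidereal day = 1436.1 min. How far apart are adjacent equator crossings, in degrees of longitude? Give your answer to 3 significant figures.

7.94°

Single-satellite node shift = (5704.0/86166) × 360° = 23.83°.
With 3 satellites evenly phased, successive equator crossings are 23.83/3 = 7.944° apart.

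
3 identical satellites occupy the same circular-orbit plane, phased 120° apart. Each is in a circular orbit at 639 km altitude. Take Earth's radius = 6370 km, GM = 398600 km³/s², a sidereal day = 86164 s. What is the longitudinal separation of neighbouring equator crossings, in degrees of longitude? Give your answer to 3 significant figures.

Semi-major axis a = 6370 + 639 = 7009 km. Period T = 2π√(a³/μ) = 2π√(7009³/398600) = 5839.8 s = 97.33 min.
Single-satellite node shift = (5839.8/86164) × 360° = 24.40°.
With 3 satellites evenly phased, successive equator crossings are 24.40/3 = 8.133° apart.

8.13°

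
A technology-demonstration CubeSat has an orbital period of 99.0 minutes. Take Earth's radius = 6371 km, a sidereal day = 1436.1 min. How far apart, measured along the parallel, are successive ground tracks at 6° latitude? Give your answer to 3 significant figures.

T = 99.0 min = 5940.0 s.
Node shift per orbit = (5940.0/86166) × 360° = 24.82°.
Equatorial spacing = 24.82 × 111.2 km/° = 2760 km.
At 6° latitude, spacing = 2760 × cos(6°) = 2744 km.

2740 km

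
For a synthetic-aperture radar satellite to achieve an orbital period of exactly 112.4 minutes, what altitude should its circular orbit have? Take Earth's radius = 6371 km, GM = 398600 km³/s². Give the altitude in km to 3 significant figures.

1340 km

T = 112.4 min = 6744.0 s.
From T = 2π√(a³/μ): a = (μ T²/4π²)^(1/3) = (398600 × 6744.0² / 4π²)^(1/3) = 7715 km.
Altitude h = a − R = 7715 − 6371 = 1344 km.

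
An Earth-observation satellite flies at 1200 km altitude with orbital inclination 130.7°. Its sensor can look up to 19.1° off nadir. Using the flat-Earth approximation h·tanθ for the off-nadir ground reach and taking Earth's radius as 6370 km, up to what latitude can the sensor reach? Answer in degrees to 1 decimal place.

Retrograde orbit: the ground track reaches ±(180° − i) = ±(180 − 130.7) = ±49.3°.
Sensor half-swath on the ground ≈ 1200·tan(19.1°) = 416 km = 3.74° of latitude.
Maximum observable latitude ≈ 49.3 + 3.74 = 53.0°.

53.0°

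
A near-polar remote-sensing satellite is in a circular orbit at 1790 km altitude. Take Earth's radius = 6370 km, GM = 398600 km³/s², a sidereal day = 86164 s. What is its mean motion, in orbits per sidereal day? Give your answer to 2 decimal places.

11.75

Semi-major axis a = 6370 + 1790 = 8160 km. Period T = 2π√(a³/μ) = 2π√(8160³/398600) = 7335.8 s = 122.26 min.
Orbits per sidereal day = 86164 / 7335.8 = 11.746.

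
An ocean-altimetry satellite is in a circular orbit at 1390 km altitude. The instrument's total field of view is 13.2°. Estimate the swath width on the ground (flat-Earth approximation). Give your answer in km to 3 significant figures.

Half-angle = 13.2°/2 = 6.6°.
Swath width ≈ 2h·tan(θ/2) = 2 × 1390 × tan(6.6°) = 321.7 km.

322 km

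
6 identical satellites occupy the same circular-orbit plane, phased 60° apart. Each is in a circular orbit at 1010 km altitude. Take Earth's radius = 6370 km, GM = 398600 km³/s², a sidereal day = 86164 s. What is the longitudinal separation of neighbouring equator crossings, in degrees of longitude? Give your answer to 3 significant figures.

Semi-major axis a = 6370 + 1010 = 7380 km. Period T = 2π√(a³/μ) = 2π√(7380³/398600) = 6309.5 s = 105.16 min.
Single-satellite node shift = (6309.5/86164) × 360° = 26.36°.
With 6 satellites evenly phased, successive equator crossings are 26.36/6 = 4.394° apart.

4.39°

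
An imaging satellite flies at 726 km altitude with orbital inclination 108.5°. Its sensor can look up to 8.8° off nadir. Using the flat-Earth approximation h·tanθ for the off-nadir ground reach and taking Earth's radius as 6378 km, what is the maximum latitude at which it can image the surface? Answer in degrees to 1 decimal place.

Retrograde orbit: the ground track reaches ±(180° − i) = ±(180 − 108.5) = ±71.5°.
Sensor half-swath on the ground ≈ 726·tan(8.8°) = 112 km = 1.01° of latitude.
Maximum observable latitude ≈ 71.5 + 1.01 = 72.5°.

72.5°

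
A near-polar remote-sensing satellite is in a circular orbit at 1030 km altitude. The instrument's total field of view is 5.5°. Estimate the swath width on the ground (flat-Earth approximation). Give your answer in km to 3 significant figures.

98.9 km

Half-angle = 5.5°/2 = 2.75°.
Swath width ≈ 2h·tan(θ/2) = 2 × 1030 × tan(2.75°) = 98.9 km.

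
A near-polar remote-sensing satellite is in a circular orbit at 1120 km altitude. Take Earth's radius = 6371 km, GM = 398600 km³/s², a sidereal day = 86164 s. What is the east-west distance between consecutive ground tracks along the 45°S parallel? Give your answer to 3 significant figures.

Semi-major axis a = 6371 + 1120 = 7491 km. Period T = 2π√(a³/μ) = 2π√(7491³/398600) = 6452.4 s = 107.54 min.
Node shift per orbit = (6452.4/86164) × 360° = 26.96°.
Equatorial spacing = 26.96 × 111.2 km/° = 2998 km.
At 45° latitude, spacing = 2998 × cos(45°) = 2120 km.

2120 km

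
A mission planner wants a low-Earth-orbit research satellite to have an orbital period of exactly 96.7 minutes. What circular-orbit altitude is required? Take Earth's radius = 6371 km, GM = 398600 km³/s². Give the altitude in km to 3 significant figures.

T = 96.7 min = 5802.0 s.
From T = 2π√(a³/μ): a = (μ T²/4π²)^(1/3) = (398600 × 5802.0² / 4π²)^(1/3) = 6979 km.
Altitude h = a − R = 6979 − 6371 = 608 km.

608 km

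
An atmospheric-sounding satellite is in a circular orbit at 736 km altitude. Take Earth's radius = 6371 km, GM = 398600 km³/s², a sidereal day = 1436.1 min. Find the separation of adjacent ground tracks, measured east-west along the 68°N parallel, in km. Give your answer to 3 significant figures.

Semi-major axis a = 6371 + 736 = 7107 km. Period T = 2π√(a³/μ) = 2π√(7107³/398600) = 5962.7 s = 99.38 min.
Node shift per orbit = (5962.7/86166) × 360° = 24.91°.
Equatorial spacing = 24.91 × 111.2 km/° = 2770 km.
At 68° latitude, spacing = 2770 × cos(68°) = 1038 km.

1040 km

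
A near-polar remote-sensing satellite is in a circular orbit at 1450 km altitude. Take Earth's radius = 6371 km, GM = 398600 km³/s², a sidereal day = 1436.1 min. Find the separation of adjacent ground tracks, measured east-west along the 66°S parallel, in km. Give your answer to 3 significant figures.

1300 km

Semi-major axis a = 6371 + 1450 = 7821 km. Period T = 2π√(a³/μ) = 2π√(7821³/398600) = 6883.4 s = 114.72 min.
Node shift per orbit = (6883.4/86166) × 360° = 28.76°.
Equatorial spacing = 28.76 × 111.2 km/° = 3198 km.
At 66° latitude, spacing = 3198 × cos(66°) = 1301 km.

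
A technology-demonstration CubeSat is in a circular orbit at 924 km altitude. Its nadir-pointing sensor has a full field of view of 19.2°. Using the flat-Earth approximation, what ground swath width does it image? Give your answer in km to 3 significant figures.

313 km

Half-angle = 19.2°/2 = 9.6°.
Swath width ≈ 2h·tan(θ/2) = 2 × 924 × tan(9.6°) = 312.6 km.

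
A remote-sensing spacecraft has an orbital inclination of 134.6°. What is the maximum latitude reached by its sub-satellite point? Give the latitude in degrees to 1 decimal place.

45.4°

Retrograde orbit: the ground track reaches ±(180° − i) = ±(180 − 134.6) = ±45.4°.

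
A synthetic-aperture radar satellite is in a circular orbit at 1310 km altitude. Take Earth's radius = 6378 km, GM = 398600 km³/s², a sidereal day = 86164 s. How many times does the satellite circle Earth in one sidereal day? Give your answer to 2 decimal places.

12.84

Semi-major axis a = 6378 + 1310 = 7688 km. Period T = 2π√(a³/μ) = 2π√(7688³/398600) = 6708.6 s = 111.81 min.
Orbits per sidereal day = 86164 / 6708.6 = 12.844.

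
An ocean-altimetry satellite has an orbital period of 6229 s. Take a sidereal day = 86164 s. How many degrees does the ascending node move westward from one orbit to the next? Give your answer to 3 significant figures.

During one orbit Earth rotates (6229.0 / 86164) × 360° = 26.03°.

26.0°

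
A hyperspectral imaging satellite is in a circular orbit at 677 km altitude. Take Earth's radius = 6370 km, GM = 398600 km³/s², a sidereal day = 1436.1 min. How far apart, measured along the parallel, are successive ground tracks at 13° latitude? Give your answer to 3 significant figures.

2660 km

Semi-major axis a = 6370 + 677 = 7047 km. Period T = 2π√(a³/μ) = 2π√(7047³/398600) = 5887.3 s = 98.12 min.
Node shift per orbit = (5887.3/86166) × 360° = 24.60°.
Equatorial spacing = 24.60 × 111.2 km/° = 2735 km.
At 13° latitude, spacing = 2735 × cos(13°) = 2665 km.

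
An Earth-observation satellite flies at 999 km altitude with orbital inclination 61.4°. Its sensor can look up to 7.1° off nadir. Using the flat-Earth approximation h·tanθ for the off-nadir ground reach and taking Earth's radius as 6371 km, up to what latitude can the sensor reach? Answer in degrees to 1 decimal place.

62.5°

For a prograde orbit the ground track reaches latitude ±i = ±61.4°.
Sensor half-swath on the ground ≈ 999·tan(7.1°) = 124 km = 1.12° of latitude.
Maximum observable latitude ≈ 61.4 + 1.12 = 62.5°.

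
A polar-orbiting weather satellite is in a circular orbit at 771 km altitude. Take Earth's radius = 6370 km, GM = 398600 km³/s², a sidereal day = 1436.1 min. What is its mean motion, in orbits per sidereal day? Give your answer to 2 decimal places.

Semi-major axis a = 6370 + 771 = 7141 km. Period T = 2π√(a³/μ) = 2π√(7141³/398600) = 6005.5 s = 100.09 min.
Orbits per sidereal day = 86166 / 6005.5 = 14.348.

14.35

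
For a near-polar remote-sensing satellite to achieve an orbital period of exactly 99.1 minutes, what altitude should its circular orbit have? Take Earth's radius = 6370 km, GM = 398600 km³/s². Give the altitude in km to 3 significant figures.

T = 99.1 min = 5946.0 s.
From T = 2π√(a³/μ): a = (μ T²/4π²)^(1/3) = (398600 × 5946.0² / 4π²)^(1/3) = 7094 km.
Altitude h = a − R = 7094 − 6370 = 724 km.

724 km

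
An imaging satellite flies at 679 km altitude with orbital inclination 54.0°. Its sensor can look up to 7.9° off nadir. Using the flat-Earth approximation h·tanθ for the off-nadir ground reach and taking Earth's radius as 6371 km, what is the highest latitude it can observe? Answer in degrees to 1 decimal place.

54.8°

For a prograde orbit the ground track reaches latitude ±i = ±54.0°.
Sensor half-swath on the ground ≈ 679·tan(7.9°) = 94 km = 0.85° of latitude.
Maximum observable latitude ≈ 54.0 + 0.85 = 54.8°.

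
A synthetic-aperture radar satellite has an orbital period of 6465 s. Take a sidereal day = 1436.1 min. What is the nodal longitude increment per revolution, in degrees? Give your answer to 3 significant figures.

27.0°

During one orbit Earth rotates (6465.0 / 86166) × 360° = 27.01°.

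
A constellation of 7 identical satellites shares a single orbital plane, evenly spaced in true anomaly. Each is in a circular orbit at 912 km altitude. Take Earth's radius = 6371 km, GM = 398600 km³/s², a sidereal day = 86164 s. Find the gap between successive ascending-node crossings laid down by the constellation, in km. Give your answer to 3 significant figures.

411 km

Semi-major axis a = 6371 + 912 = 7283 km. Period T = 2π√(a³/μ) = 2π√(7283³/398600) = 6185.5 s = 103.09 min.
Single-satellite node shift = (6185.5/86164) × 360° = 25.84°.
With 7 satellites evenly phased, successive equator crossings are 25.84/7 = 3.692° apart.
That is 3.692 × 111.2 = 411 km at the equator.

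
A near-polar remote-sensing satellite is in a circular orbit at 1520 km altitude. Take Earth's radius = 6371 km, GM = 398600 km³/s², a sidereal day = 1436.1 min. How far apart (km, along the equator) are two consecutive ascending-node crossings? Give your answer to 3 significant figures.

Semi-major axis a = 6371 + 1520 = 7891 km. Period T = 2π√(a³/μ) = 2π√(7891³/398600) = 6976.0 s = 116.27 min.
During one orbit Earth rotates (6976.0 / 86166) × 360° = 29.15°.
At the equator that is 29.15° × (2π·6371/360) km/° = 29.15 × 111.2 = 3241 km.

3240 km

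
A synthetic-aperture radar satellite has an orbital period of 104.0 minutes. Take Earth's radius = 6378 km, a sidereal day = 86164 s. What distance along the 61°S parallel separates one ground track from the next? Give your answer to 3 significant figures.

1410 km

T = 104.0 min = 6240.0 s.
Node shift per orbit = (6240.0/86164) × 360° = 26.07°.
Equatorial spacing = 26.07 × 111.3 km/° = 2902 km.
At 61° latitude, spacing = 2902 × cos(61°) = 1407 km.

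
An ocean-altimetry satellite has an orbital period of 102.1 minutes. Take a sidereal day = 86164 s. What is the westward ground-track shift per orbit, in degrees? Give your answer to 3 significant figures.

T = 102.1 min = 6126.0 s.
During one orbit Earth rotates (6126.0 / 86164) × 360° = 25.59°.

25.6°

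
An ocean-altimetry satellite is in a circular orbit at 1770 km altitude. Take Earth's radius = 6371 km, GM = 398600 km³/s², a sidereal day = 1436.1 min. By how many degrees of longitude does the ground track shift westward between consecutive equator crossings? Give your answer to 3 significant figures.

30.5°

Semi-major axis a = 6371 + 1770 = 8141 km. Period T = 2π√(a³/μ) = 2π√(8141³/398600) = 7310.2 s = 121.84 min.
During one orbit Earth rotates (7310.2 / 86166) × 360° = 30.54°.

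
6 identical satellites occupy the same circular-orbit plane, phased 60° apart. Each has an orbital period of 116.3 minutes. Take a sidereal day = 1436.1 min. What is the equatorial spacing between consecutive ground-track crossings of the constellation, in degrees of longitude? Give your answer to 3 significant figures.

T = 116.3 min = 6978.0 s.
Single-satellite node shift = (6978.0/86166) × 360° = 29.15°.
With 6 satellites evenly phased, successive equator crossings are 29.15/6 = 4.859° apart.

4.86°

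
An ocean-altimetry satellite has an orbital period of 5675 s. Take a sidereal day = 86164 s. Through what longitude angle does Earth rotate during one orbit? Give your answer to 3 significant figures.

During one orbit Earth rotates (5675.0 / 86164) × 360° = 23.71°.

23.7°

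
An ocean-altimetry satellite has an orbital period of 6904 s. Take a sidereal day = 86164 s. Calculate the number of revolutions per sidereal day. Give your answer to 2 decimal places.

Orbits per sidereal day = 86164 / 6904.0 = 12.480.

12.48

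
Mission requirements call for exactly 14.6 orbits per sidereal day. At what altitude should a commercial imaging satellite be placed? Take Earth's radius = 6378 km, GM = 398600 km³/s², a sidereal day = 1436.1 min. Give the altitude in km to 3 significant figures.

681 km

Required period T = 86166 / 14.6 = 5901.8 s.
From T = 2π√(a³/μ): a = (μ T²/4π²)^(1/3) = (398600 × 5901.8² / 4π²)^(1/3) = 7059 km.
Altitude h = a − R = 7059 − 6378 = 681 km.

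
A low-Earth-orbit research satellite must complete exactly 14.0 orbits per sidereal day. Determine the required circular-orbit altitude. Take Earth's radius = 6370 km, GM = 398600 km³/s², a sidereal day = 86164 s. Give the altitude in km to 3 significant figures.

889 km

Required period T = 86164 / 14.0 = 6154.6 s.
From T = 2π√(a³/μ): a = (μ T²/4π²)^(1/3) = (398600 × 6154.6² / 4π²)^(1/3) = 7259 km.
Altitude h = a − R = 7259 − 6370 = 889 km.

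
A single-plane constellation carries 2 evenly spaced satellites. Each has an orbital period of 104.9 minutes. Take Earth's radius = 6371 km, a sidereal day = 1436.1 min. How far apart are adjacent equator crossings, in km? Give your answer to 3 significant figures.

T = 104.9 min = 6294.0 s.
Single-satellite node shift = (6294.0/86166) × 360° = 26.30°.
With 2 satellites evenly phased, successive equator crossings are 26.30/2 = 13.148° apart.
That is 13.148 × 111.2 = 1462 km at the equator.

1460 km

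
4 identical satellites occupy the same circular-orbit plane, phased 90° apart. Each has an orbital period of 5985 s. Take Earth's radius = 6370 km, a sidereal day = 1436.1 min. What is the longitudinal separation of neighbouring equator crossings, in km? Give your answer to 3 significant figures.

Single-satellite node shift = (5985.0/86166) × 360° = 25.01°.
With 4 satellites evenly phased, successive equator crossings are 25.01/4 = 6.251° apart.
That is 6.251 × 111.2 = 695 km at the equator.

695 km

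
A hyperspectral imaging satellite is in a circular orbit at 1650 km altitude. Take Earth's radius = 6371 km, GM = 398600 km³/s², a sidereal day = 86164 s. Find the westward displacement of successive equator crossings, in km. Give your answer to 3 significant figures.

3320 km

Semi-major axis a = 6371 + 1650 = 8021 km. Period T = 2π√(a³/μ) = 2π√(8021³/398600) = 7149.1 s = 119.15 min.
During one orbit Earth rotates (7149.1 / 86164) × 360° = 29.87°.
At the equator that is 29.87° × (2π·6371/360) km/° = 29.87 × 111.2 = 3321 km.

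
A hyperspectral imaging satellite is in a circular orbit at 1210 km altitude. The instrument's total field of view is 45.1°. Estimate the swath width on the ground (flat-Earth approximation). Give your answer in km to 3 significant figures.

Half-angle = 45.1°/2 = 22.55°.
Swath width ≈ 2h·tan(θ/2) = 2 × 1210 × tan(22.55°) = 1004.9 km.

1000 km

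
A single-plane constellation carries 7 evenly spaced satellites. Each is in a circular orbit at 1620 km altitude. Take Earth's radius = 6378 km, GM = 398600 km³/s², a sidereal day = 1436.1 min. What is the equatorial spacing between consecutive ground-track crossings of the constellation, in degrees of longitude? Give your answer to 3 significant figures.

4.25°

Semi-major axis a = 6378 + 1620 = 7998 km. Period T = 2π√(a³/μ) = 2π√(7998³/398600) = 7118.4 s = 118.64 min.
Single-satellite node shift = (7118.4/86166) × 360° = 29.74°.
With 7 satellites evenly phased, successive equator crossings are 29.74/7 = 4.249° apart.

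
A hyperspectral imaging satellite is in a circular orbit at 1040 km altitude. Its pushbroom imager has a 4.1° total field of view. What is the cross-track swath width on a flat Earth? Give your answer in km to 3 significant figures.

Half-angle = 4.1°/2 = 2.05°.
Swath width ≈ 2h·tan(θ/2) = 2 × 1040 × tan(2.05°) = 74.5 km.

74.5 km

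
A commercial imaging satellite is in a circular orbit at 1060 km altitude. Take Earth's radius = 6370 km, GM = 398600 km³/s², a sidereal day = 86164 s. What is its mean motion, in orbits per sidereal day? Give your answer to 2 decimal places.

Semi-major axis a = 6370 + 1060 = 7430 km. Period T = 2π√(a³/μ) = 2π√(7430³/398600) = 6373.7 s = 106.23 min.
Orbits per sidereal day = 86164 / 6373.7 = 13.519.

13.52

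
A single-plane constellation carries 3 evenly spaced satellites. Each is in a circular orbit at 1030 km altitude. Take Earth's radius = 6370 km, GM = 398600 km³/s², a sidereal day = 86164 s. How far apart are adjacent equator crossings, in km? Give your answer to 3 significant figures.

981 km

Semi-major axis a = 6370 + 1030 = 7400 km. Period T = 2π√(a³/μ) = 2π√(7400³/398600) = 6335.2 s = 105.59 min.
Single-satellite node shift = (6335.2/86164) × 360° = 26.47°.
With 3 satellites evenly phased, successive equator crossings are 26.47/3 = 8.823° apart.
That is 8.823 × 111.2 = 981 km at the equator.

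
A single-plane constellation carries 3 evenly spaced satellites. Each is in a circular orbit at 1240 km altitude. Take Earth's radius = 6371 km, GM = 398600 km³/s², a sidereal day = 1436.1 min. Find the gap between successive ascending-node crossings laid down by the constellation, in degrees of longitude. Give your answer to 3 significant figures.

Semi-major axis a = 6371 + 1240 = 7611 km. Period T = 2π√(a³/μ) = 2π√(7611³/398600) = 6608.1 s = 110.13 min.
Single-satellite node shift = (6608.1/86166) × 360° = 27.61°.
With 3 satellites evenly phased, successive equator crossings are 27.61/3 = 9.203° apart.

9.20°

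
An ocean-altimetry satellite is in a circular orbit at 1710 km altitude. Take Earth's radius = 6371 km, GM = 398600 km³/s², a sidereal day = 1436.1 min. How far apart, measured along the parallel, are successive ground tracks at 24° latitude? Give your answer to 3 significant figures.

3070 km

Semi-major axis a = 6371 + 1710 = 8081 km. Period T = 2π√(a³/μ) = 2π√(8081³/398600) = 7229.5 s = 120.49 min.
Node shift per orbit = (7229.5/86166) × 360° = 30.20°.
Equatorial spacing = 30.20 × 111.2 km/° = 3359 km.
At 24° latitude, spacing = 3359 × cos(24°) = 3068 km.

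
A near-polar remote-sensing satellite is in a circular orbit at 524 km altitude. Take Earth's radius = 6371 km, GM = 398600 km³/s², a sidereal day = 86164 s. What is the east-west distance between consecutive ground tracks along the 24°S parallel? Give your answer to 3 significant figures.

2420 km

Semi-major axis a = 6371 + 524 = 6895 km. Period T = 2π√(a³/μ) = 2π√(6895³/398600) = 5697.9 s = 94.96 min.
Node shift per orbit = (5697.9/86164) × 360° = 23.81°.
Equatorial spacing = 23.81 × 111.2 km/° = 2647 km.
At 24° latitude, spacing = 2647 × cos(24°) = 2418 km.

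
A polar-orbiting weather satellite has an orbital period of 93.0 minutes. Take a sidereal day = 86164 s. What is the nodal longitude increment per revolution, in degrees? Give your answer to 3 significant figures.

T = 93.0 min = 5580.0 s.
During one orbit Earth rotates (5580.0 / 86164) × 360° = 23.31°.

23.3°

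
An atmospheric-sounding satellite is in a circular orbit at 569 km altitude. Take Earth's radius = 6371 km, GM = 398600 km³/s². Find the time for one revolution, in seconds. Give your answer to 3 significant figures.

Semi-major axis a = 6371 + 569 = 6940 km. Period T = 2π√(a³/μ) = 2π√(6940³/398600) = 5753.7 s = 95.90 min.

5750 seconds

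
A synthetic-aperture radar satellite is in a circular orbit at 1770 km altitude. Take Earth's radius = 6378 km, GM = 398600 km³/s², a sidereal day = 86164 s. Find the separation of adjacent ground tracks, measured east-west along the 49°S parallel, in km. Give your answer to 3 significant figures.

2230 km

Semi-major axis a = 6378 + 1770 = 8148 km. Period T = 2π√(a³/μ) = 2π√(8148³/398600) = 7319.6 s = 121.99 min.
Node shift per orbit = (7319.6/86164) × 360° = 30.58°.
Equatorial spacing = 30.58 × 111.3 km/° = 3404 km.
At 49° latitude, spacing = 3404 × cos(49°) = 2233 km.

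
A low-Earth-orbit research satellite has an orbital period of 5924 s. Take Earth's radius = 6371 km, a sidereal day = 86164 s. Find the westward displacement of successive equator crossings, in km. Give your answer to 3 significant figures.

During one orbit Earth rotates (5924.0 / 86164) × 360° = 24.75°.
At the equator that is 24.75° × (2π·6371/360) km/° = 24.75 × 111.2 = 2752 km.

2750 km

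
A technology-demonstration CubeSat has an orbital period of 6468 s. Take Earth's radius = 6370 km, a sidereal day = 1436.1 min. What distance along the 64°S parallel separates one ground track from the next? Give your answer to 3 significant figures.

1320 km

Node shift per orbit = (6468.0/86166) × 360° = 27.02°.
Equatorial spacing = 27.02 × 111.2 km/° = 3004 km.
At 64° latitude, spacing = 3004 × cos(64°) = 1317 km.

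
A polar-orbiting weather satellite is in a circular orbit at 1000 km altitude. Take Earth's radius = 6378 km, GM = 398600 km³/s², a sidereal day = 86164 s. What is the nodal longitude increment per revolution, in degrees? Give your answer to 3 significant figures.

26.4°

Semi-major axis a = 6378 + 1000 = 7378 km. Period T = 2π√(a³/μ) = 2π√(7378³/398600) = 6306.9 s = 105.12 min.
During one orbit Earth rotates (6306.9 / 86164) × 360° = 26.35°.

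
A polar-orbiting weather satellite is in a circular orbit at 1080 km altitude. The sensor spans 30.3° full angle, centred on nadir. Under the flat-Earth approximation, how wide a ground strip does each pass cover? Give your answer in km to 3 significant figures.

Half-angle = 30.3°/2 = 15.15°.
Swath width ≈ 2h·tan(θ/2) = 2 × 1080 × tan(15.15°) = 584.8 km.

585 km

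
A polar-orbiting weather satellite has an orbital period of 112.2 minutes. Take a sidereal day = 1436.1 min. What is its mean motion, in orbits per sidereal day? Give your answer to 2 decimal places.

12.80

T = 112.2 min = 6732.0 s.
Orbits per sidereal day = 86166 / 6732.0 = 12.799.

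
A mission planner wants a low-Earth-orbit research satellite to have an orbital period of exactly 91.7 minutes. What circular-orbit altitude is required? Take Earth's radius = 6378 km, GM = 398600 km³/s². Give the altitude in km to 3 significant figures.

358 km

T = 91.7 min = 5502.0 s.
From T = 2π√(a³/μ): a = (μ T²/4π²)^(1/3) = (398600 × 5502.0² / 4π²)^(1/3) = 6736 km.
Altitude h = a − R = 6736 − 6378 = 358 km.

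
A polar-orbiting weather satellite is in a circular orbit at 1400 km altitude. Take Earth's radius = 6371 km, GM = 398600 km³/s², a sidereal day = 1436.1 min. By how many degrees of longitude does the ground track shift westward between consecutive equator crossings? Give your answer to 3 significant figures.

28.5°

Semi-major axis a = 6371 + 1400 = 7771 km. Period T = 2π√(a³/μ) = 2π√(7771³/398600) = 6817.5 s = 113.63 min.
During one orbit Earth rotates (6817.5 / 86166) × 360° = 28.48°.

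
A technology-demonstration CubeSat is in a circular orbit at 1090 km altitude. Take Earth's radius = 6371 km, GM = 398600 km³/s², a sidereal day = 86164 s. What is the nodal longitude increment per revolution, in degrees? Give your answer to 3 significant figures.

26.8°

Semi-major axis a = 6371 + 1090 = 7461 km. Period T = 2π√(a³/μ) = 2π√(7461³/398600) = 6413.7 s = 106.89 min.
During one orbit Earth rotates (6413.7 / 86164) × 360° = 26.80°.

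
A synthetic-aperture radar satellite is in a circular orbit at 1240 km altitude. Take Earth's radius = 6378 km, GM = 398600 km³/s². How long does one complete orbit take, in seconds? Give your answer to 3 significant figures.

6620 seconds

Semi-major axis a = 6378 + 1240 = 7618 km. Period T = 2π√(a³/μ) = 2π√(7618³/398600) = 6617.2 s = 110.29 min.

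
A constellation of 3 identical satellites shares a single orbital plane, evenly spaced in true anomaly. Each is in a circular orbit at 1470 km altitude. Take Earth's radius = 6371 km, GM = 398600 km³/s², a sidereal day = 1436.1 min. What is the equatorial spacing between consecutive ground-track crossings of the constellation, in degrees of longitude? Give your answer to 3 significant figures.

Semi-major axis a = 6371 + 1470 = 7841 km. Period T = 2π√(a³/μ) = 2π√(7841³/398600) = 6909.8 s = 115.16 min.
Single-satellite node shift = (6909.8/86166) × 360° = 28.87°.
With 3 satellites evenly phased, successive equator crossings are 28.87/3 = 9.623° apart.

9.62°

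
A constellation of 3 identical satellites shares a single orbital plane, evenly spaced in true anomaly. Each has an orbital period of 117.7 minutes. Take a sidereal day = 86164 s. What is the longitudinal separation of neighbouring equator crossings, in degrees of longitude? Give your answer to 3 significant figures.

T = 117.7 min = 7062.0 s.
Single-satellite node shift = (7062.0/86164) × 360° = 29.51°.
With 3 satellites evenly phased, successive equator crossings are 29.51/3 = 9.835° apart.

9.84°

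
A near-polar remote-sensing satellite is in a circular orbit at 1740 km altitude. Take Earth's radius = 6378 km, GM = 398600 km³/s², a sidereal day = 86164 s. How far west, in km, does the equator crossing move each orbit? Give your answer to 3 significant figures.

3390 km

Semi-major axis a = 6378 + 1740 = 8118 km. Period T = 2π√(a³/μ) = 2π√(8118³/398600) = 7279.2 s = 121.32 min.
During one orbit Earth rotates (7279.2 / 86164) × 360° = 30.41°.
At the equator that is 30.41° × (2π·6378/360) km/° = 30.41 × 111.3 = 3386 km.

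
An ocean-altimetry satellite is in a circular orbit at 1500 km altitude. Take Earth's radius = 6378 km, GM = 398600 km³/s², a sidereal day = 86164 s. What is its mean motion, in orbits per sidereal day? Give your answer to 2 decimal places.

Semi-major axis a = 6378 + 1500 = 7878 km. Period T = 2π√(a³/μ) = 2π√(7878³/398600) = 6958.8 s = 115.98 min.
Orbits per sidereal day = 86164 / 6958.8 = 12.382.

12.38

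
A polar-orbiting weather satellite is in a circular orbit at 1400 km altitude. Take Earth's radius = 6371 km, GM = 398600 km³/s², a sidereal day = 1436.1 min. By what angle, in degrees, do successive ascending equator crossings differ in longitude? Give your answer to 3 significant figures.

28.5°

Semi-major axis a = 6371 + 1400 = 7771 km. Period T = 2π√(a³/μ) = 2π√(7771³/398600) = 6817.5 s = 113.63 min.
During one orbit Earth rotates (6817.5 / 86166) × 360° = 28.48°.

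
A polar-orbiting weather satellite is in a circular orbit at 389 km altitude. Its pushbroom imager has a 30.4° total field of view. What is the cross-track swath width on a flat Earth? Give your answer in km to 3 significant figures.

211 km

Half-angle = 30.4°/2 = 15.2°.
Swath width ≈ 2h·tan(θ/2) = 2 × 389 × tan(15.2°) = 211.4 km.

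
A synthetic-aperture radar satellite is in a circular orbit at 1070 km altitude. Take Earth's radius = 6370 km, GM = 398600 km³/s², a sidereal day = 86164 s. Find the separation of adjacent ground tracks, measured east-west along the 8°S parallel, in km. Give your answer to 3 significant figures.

Semi-major axis a = 6370 + 1070 = 7440 km. Period T = 2π√(a³/μ) = 2π√(7440³/398600) = 6386.6 s = 106.44 min.
Node shift per orbit = (6386.6/86164) × 360° = 26.68°.
Equatorial spacing = 26.68 × 111.2 km/° = 2967 km.
At 8° latitude, spacing = 2967 × cos(8°) = 2938 km.

2940 km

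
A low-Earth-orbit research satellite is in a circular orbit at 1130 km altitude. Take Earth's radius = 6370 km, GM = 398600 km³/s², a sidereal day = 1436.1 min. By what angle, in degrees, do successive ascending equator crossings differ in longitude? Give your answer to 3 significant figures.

Semi-major axis a = 6370 + 1130 = 7500 km. Period T = 2π√(a³/μ) = 2π√(7500³/398600) = 6464.0 s = 107.73 min.
During one orbit Earth rotates (6464.0 / 86166) × 360° = 27.01°.

27.0°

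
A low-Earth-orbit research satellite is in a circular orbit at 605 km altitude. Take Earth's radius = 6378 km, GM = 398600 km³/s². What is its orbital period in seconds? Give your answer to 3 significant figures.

Semi-major axis a = 6378 + 605 = 6983 km. Period T = 2π√(a³/μ) = 2π√(6983³/398600) = 5807.3 s = 96.79 min.

5810 seconds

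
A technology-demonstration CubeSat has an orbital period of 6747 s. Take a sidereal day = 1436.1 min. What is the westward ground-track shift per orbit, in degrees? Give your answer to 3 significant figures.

28.2°

During one orbit Earth rotates (6747.0 / 86166) × 360° = 28.19°.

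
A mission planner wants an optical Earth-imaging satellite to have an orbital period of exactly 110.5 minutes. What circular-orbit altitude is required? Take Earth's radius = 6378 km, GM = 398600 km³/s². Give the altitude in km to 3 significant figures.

1250 km

T = 110.5 min = 6630.0 s.
From T = 2π√(a³/μ): a = (μ T²/4π²)^(1/3) = (398600 × 6630.0² / 4π²)^(1/3) = 7628 km.
Altitude h = a − R = 7628 − 6378 = 1250 km.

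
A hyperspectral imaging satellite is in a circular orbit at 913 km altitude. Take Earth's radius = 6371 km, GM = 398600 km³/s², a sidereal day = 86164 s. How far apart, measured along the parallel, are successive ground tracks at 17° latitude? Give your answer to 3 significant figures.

Semi-major axis a = 6371 + 913 = 7284 km. Period T = 2π√(a³/μ) = 2π√(7284³/398600) = 6186.8 s = 103.11 min.
Node shift per orbit = (6186.8/86164) × 360° = 25.85°.
Equatorial spacing = 25.85 × 111.2 km/° = 2874 km.
At 17° latitude, spacing = 2874 × cos(17°) = 2749 km.

2750 km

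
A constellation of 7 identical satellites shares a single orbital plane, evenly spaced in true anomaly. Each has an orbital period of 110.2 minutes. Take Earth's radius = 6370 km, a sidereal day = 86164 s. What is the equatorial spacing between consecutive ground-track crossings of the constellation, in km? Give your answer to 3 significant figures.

T = 110.2 min = 6612.0 s.
Single-satellite node shift = (6612.0/86164) × 360° = 27.63°.
With 7 satellites evenly phased, successive equator crossings are 27.63/7 = 3.946° apart.
That is 3.946 × 111.2 = 439 km at the equator.

439 km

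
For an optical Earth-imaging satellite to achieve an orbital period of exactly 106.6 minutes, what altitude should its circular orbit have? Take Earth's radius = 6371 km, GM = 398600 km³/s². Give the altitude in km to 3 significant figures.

T = 106.6 min = 6396.0 s.
From T = 2π√(a³/μ): a = (μ T²/4π²)^(1/3) = (398600 × 6396.0² / 4π²)^(1/3) = 7447 km.
Altitude h = a − R = 7447 − 6371 = 1076 km.

1080 km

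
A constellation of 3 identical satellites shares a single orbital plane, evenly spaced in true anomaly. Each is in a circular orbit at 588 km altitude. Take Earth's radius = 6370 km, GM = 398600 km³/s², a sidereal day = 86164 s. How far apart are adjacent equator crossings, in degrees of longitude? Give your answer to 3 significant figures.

Semi-major axis a = 6370 + 588 = 6958 km. Period T = 2π√(a³/μ) = 2π√(6958³/398600) = 5776.1 s = 96.27 min.
Single-satellite node shift = (5776.1/86164) × 360° = 24.13°.
With 3 satellites evenly phased, successive equator crossings are 24.13/3 = 8.044° apart.

8.04°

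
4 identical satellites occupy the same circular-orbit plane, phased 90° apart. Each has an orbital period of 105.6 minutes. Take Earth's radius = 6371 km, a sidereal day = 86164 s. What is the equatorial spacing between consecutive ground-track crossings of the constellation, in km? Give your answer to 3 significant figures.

736 km

T = 105.6 min = 6336.0 s.
Single-satellite node shift = (6336.0/86164) × 360° = 26.47°.
With 4 satellites evenly phased, successive equator crossings are 26.47/4 = 6.618° apart.
That is 6.618 × 111.2 = 736 km at the equator.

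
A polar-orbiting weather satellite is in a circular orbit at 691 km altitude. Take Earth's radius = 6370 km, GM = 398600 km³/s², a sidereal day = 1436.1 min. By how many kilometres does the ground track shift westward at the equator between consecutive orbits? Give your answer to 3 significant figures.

2740 km

Semi-major axis a = 6370 + 691 = 7061 km. Period T = 2π√(a³/μ) = 2π√(7061³/398600) = 5904.9 s = 98.41 min.
During one orbit Earth rotates (5904.9 / 86166) × 360° = 24.67°.
At the equator that is 24.67° × (2π·6370/360) km/° = 24.67 × 111.2 = 2743 km.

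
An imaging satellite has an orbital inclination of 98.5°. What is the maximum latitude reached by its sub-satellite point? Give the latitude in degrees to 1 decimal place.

Retrograde orbit: the ground track reaches ±(180° − i) = ±(180 − 98.5) = ±81.5°.

81.5°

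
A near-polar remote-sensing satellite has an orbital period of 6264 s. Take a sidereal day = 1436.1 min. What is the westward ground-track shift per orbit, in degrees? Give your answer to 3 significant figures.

During one orbit Earth rotates (6264.0 / 86166) × 360° = 26.17°.

26.2°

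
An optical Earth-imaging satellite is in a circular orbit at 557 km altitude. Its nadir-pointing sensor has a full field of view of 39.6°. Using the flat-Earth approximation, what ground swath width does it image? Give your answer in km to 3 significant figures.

Half-angle = 39.6°/2 = 19.8°.
Swath width ≈ 2h·tan(θ/2) = 2 × 557 × tan(19.8°) = 401.1 km.

401 km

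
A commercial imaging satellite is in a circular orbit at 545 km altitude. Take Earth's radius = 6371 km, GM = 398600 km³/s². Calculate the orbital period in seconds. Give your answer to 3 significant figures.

5720 seconds

Semi-major axis a = 6371 + 545 = 6916 km. Period T = 2π√(a³/μ) = 2π√(6916³/398600) = 5723.9 s = 95.40 min.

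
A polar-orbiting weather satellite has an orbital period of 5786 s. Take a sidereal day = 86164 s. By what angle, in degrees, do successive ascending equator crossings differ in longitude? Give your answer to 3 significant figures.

During one orbit Earth rotates (5786.0 / 86164) × 360° = 24.17°.

24.2°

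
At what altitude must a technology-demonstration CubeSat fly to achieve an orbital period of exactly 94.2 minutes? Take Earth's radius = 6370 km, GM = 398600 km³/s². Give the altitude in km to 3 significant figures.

T = 94.2 min = 5652.0 s.
From T = 2π√(a³/μ): a = (μ T²/4π²)^(1/3) = (398600 × 5652.0² / 4π²)^(1/3) = 6858 km.
Altitude h = a − R = 6858 − 6370 = 488 km.

488 km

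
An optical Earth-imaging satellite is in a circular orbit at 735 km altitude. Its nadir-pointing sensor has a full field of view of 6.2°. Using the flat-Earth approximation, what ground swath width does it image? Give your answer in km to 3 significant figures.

Half-angle = 6.2°/2 = 3.1°.
Swath width ≈ 2h·tan(θ/2) = 2 × 735 × tan(3.1°) = 79.6 km.

79.6 km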